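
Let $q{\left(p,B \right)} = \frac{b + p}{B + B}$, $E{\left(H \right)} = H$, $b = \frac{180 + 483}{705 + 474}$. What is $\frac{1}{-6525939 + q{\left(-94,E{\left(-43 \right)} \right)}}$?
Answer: $- \frac{33798}{220563649601} \approx -1.5323 \cdot 10^{-7}$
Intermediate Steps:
$b = \frac{221}{393}$ ($b = \frac{663}{1179} = 663 \cdot \frac{1}{1179} = \frac{221}{393} \approx 0.56234$)
$q{\left(p,B \right)} = \frac{\frac{221}{393} + p}{2 B}$ ($q{\left(p,B \right)} = \frac{\frac{221}{393} + p}{B + B} = \frac{\frac{221}{393} + p}{2 B}$)
$\frac{1}{-6525939 + q{\left(-94,E{\left(-43 \right)} \right)}} = \frac{1}{-6525939 + \frac{221 + 393 \left(-94\right)}{786 \left(-43\right)}} = \frac{1}{-6525939 + \frac{1}{786} \left(- \frac{1}{43}\right) \left(221 - 36942\right)} = \frac{1}{-6525939 + \frac{1}{786} \left(- \frac{1}{43}\right) \left(-36721\right)} = \frac{1}{-6525939 + \frac{36721}{33798}} = \frac{1}{- \frac{220563649601}{33798}} = - \frac{33798}{220563649601}$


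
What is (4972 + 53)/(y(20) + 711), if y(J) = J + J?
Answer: 5025/751 ≈ 6.6911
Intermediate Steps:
y(J) = 2*J
(4972 + 53)/(y(20) + 711) = (4972 + 53)/(2*20 + 711) = 5025/(40 + 711) = 5025/751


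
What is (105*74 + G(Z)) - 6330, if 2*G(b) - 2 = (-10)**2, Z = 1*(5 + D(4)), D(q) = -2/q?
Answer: 1491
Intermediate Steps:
Z = 9/2 (Z = 1*(5 - 2/4) = 1*(5 - 2*1/4) = 1*(5 - 1/2) = 1*(9/2) = 9/2 ≈ 4.5000)
G(b) = 51 (G(b) = 1 + (1/2)*(-10)**2 = 1 + (1/2)*100 = 1 + 50 = 51)
(105*74 + G(Z)) - 6330 = (105*74 + 51) - 6330 = (7770 + 51) - 6330 = 7821 - 6330 = 1491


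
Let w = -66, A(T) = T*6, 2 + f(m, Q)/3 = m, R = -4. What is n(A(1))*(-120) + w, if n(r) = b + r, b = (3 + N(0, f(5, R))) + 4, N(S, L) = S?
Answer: -1626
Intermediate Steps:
f(m, Q) = -6 + 3*m
A(T) = 6*T
b = 7 (b = (3 + 0) + 4 = 3 + 4 = 7)
n(r) = 7 + r
n(A(1))*(-120) + w = (7 + 6*1)*(-120) - 66 = (7 + 6)*(-120) - 66 = 13*(-120) - 66 = -1560 - 66 = -1626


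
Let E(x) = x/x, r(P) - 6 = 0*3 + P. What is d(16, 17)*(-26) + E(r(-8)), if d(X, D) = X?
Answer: -415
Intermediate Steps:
r(P) = 6 + P (r(P) = 6 + (0*3 + P) = 6 + (0 + P) = 6 + P)
E(x) = 1
d(16, 17)*(-26) + E(r(-8)) = 16*(-26) + 1 = -416 + 1 = -415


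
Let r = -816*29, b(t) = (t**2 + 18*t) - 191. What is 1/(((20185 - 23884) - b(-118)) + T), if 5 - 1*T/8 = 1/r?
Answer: -2958/45162743 ≈ -6.5496e-5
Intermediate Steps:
b(t) = -191 + t**2 + 18*t
r = -23664
T = 118321/2958 (T = 40 - 8/(-23664) = 40 - 8*(-1/23664) = 40 + 1/2958 = 118321/2958 ≈ 40.000)
1/(((20185 - 23884) - b(-118)) + T) = 1/(((20185 - 23884) - (-191 + (-118)**2 + 18*(-118))) + 118321/2958) = 1/((-3699 - (-191 + 13924 - 2124)) + 118321/2958) = 1/((-3699 - 1*11609) + 118321/2958) = 1/((-3699 - 11609) + 118321/2958) = 1/(-15308 + 118321/2958) = 1/(-45162743/2958) = -2958/45162743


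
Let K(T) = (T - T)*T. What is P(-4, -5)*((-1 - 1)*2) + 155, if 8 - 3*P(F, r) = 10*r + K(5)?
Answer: 233/3 ≈ 77.667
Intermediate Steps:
K(T) = 0 (K(T) = 0*T = 0)
P(F, r) = 8/3 - 10*r/3 (P(F, r) = 8/3 - (10*r + 0)/3 = 8/3 - 10*r/3)
P(-4, -5)*((-1 - 1)*2) + 155 = (8/3 - 10/3*(-5))*((-1 - 1)*2) + 155 = (8/3 + 50/3)*(-2*2) + 155 = (58/3)*(-4) + 155 = -232/3 + 155 = 233/3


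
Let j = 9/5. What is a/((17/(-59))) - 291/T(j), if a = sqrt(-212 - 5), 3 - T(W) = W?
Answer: -485/2 - 59*I*sqrt(217)/17 ≈ -242.5 - 51.125*I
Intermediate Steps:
j = 9/5 (j = 9*(1/5) = 9/5 ≈ 1.8000)
T(W) = 3 - W
a = I*sqrt(217) (a = sqrt(-217) = I*sqrt(217) ≈ 14.731*I)
a/((17/(-59))) - 291/T(j) = (I*sqrt(217))/((17/(-59))) - 291/(3 - 1*9/5) = (I*sqrt(217))/((17*(-1/59))) - 291/(3 - 9/5) = (I*sqrt(217))/(-17/59) - 291/6/5 = (I*sqrt(217))*(-59/17) - 291*5/6 = -59*I*sqrt(217)/17 - 485/2 = -485/2 - 59*I*sqrt(217)/17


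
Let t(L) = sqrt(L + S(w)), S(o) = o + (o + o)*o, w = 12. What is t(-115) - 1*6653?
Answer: -6653 + sqrt(185) ≈ -6639.4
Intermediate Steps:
S(o) = o + 2*o**2 (S(o) = o + (2*o)*o = o + 2*o**2)
t(L) = sqrt(300 + L) (t(L) = sqrt(L + 12*(1 + 2*12)) = sqrt(L + 12*(1 + 24)) = sqrt(L + 12*25) = sqrt(L + 300) = sqrt(300 + L))
t(-115) - 1*6653 = sqrt(300 - 115) - 1*6653 = sqrt(185) - 6653 = -6653 + sqrt(185)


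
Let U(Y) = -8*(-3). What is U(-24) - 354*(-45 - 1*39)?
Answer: 29760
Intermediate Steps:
U(Y) = 24
U(-24) - 354*(-45 - 1*39) = 24 - 354*(-45 - 1*39) = 24 - 354*(-45 - 39) = 24 - 354*(-84) = 24 + 29736 = 29760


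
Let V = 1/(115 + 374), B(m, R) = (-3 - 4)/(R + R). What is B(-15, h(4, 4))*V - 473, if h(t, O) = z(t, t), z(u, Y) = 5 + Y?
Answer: -4163353/8802 ≈ -473.00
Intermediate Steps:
h(t, O) = 5 + t
B(m, R) = -7/(2*R) (B(m, R) = -7*1/(2*R) = -7/(2*R))
V = 1/489 ≈ 0.0020450
B(-15, h(4, 4))*V - 473 = -7/(2*(5 + 4))*(1/489) - 473 = -7/2/9*(1/489) - 473 = -7/2*⅑*(1/489) - 473 = -7/18*1/489 - 473 = -7/8802 - 473 = -4163353/8802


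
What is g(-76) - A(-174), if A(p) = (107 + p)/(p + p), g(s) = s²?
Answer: 2009981/348 ≈ 5775.8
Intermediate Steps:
A(p) = (107 + p)/(2*p) (A(p) = (107 + p)/((2*p)) = (107 + p)*(1/(2*p)) = (107 + p)/(2*p))
g(-76) - A(-174) = (-76)² - (107 - 174)/(2*(-174)) = 5776 - (-1)*(-67)/(2*174) = 5776 - 1*67/348 = 5776 - 67/348 = 2009981/348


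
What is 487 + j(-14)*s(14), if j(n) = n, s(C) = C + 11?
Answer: 137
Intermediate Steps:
s(C) = 11 + C
487 + j(-14)*s(14) = 487 - 14*(11 + 14) = 487 - 14*25 = 487 - 350 = 137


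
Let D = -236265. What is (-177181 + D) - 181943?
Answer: -595389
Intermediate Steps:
(-177181 + D) - 181943 = (-177181 - 236265) - 181943 = -413446 - 181943 = -595389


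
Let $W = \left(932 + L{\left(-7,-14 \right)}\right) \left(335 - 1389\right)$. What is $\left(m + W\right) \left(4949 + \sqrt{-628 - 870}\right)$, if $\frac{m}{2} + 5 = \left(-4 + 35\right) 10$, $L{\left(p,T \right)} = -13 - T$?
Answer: $-4863738628 - 982772 i \sqrt{1498} \approx -4.8637 \cdot 10^{9} - 3.8037 \cdot 10^{7} i$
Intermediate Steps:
$m = 610$ ($m = -10 + 2 \left(-4 + 35\right) 10 = -10 + 2 \cdot 31 \cdot 10 = -10 + 2 \cdot 310 = -10 + 620 = 610$)
$W = -983382$ ($W = \left(932 - -1\right) \left(335 - 1389\right) = \left(932 + \left(-13 + 14\right)\right) \left(-1054\right) = \left(932 + 1\right) \left(-1054\right) = 933 \left(-1054\right) = -983382$)
$\left(m + W\right) \left(4949 + \sqrt{-628 - 870}\right) = \left(610 - 983382\right) \left(4949 + \sqrt{-628 - 870}\right) = - 982772 \left(4949 + \sqrt{-1498}\right) = - 982772 \left(4949 + i \sqrt{1498}\right) = -4863738628 - 982772 i \sqrt{1498}$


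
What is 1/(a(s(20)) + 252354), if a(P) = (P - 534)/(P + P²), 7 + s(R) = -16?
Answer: 506/127690567 ≈ 3.9627e-6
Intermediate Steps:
s(R) = -23 (s(R) = -7 - 16 = -23)
a(P) = (-534 + P)/(P + P²)
1/(a(s(20)) + 252354) = 1/((-534 - 23)/((-23)*(1 - 23)) + 252354) = 1/(-1/23*(-557)/(-22) + 252354) = 1/(-1/23*(-1/22)*(-557) + 252354) = 1/(-557/506 + 252354) = 1/(127690567/506) = 506/127690567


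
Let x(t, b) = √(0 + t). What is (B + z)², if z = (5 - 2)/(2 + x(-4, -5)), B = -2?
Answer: 1 + 15*I/8 ≈ 1.0 + 1.875*I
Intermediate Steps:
x(t, b) = √t
z = 3*(2 - 2*I)/8 (z = (5 - 2)/(2 + √(-4)) = 3/(2 + 2*I) = 3*((2 - 2*I)/8) = 3*(2 - 2*I)/8 ≈ 0.75 - 0.75*I)
(B + z)² = (-2 + (¾ - 3*I/4))² = (-5/4 - 3*I/4)²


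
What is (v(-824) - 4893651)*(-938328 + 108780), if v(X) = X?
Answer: 4060201947300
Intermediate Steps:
(v(-824) - 4893651)*(-938328 + 108780) = (-824 - 4893651)*(-938328 + 108780) = -4894475*(-829548) = 4060201947300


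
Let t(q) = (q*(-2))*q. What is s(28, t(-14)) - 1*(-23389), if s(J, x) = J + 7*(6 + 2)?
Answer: 23473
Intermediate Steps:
t(q) = -2*q² (t(q) = (-2*q)*q = -2*q²)
s(J, x) = 56 + J (s(J, x) = J + 7*8 = J + 56 = 56 + J)
s(28, t(-14)) - 1*(-23389) = (56 + 28) - 1*(-23389) = 84 + 23389 = 23473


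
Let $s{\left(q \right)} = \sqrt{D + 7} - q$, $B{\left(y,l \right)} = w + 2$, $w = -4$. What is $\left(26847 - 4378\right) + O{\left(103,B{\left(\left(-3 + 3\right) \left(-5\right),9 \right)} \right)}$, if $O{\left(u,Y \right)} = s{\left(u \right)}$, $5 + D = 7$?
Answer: $22369$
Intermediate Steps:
$D = 2$ ($D = -5 + 7 = 2$)
$B{\left(y,l \right)} = -2$ ($B{\left(y,l \right)} = -4 + 2 = -2$)
$s{\left(q \right)} = 3 - q$ ($s{\left(q \right)} = \sqrt{2 + 7} - q = \sqrt{9} - q = 3 - q$)
$O{\left(u,Y \right)} = 3 - u$
$\left(26847 - 4378\right) + O{\left(103,B{\left(\left(-3 + 3\right) \left(-5\right),9 \right)} \right)} = \left(26847 - 4378\right) + \left(3 - 103\right) = 22469 + \left(3 - 103\right) = 22469 - 100 = 22369$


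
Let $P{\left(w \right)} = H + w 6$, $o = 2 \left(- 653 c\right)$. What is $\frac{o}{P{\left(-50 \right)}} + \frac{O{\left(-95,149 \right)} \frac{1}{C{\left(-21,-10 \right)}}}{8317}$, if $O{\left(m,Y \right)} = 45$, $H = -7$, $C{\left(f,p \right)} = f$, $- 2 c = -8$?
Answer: $\frac{304131451}{17873233} \approx 17.016$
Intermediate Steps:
$c = 4$ ($c = \left(- \frac{1}{2}\right) \left(-8\right) = 4$)
$o = -5224$ ($o = 2 \left(\left(-653\right) 4\right) = 2 \left(-2612\right) = -5224$)
$P{\left(w \right)} = -7 + 6 w$ ($P{\left(w \right)} = -7 + w 6 = -7 + 6 w$)
$\frac{o}{P{\left(-50 \right)}} + \frac{O{\left(-95,149 \right)} \frac{1}{C{\left(-21,-10 \right)}}}{8317} = - \frac{5224}{-7 + 6 \left(-50\right)} + \frac{45 \frac{1}{-21}}{8317} = - \frac{5224}{-7 - 300} + 45 \left(- \frac{1}{21}\right) \frac{1}{8317} = - \frac{5224}{-307} - \frac{15}{58219} = \left(-5224\right) \left(- \frac{1}{307}\right) - \frac{15}{58219} = \frac{5224}{307} - \frac{15}{58219} = \frac{304131451}{17873233}$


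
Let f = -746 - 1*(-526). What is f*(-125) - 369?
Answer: 27131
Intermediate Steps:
f = -220 (f = -746 + 526 = -220)
f*(-125) - 369 = -220*(-125) - 369 = 27500 - 369 = 27131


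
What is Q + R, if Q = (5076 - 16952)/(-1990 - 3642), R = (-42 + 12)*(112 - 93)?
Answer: -799591/1408 ≈ -567.89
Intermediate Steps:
R = -570 (R = -30*19 = -570)
Q = 2969/1408 (Q = -11876/(-5632) = -11876*(-1/5632) = 2969/1408 ≈ 2.1087)
Q + R = 2969/1408 - 570 = -799591/1408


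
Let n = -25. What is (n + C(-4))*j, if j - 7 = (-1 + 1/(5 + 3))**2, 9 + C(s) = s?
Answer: -9443/32 ≈ -295.09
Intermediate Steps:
C(s) = -9 + s
j = 497/64 (j = 7 + (-1 + 1/(5 + 3))**2 = 7 + (-1 + 1/8)**2 = 7 + (-7/8)**2 = 7 + 49/64 = 497/64 ≈ 7.7656)
(n + C(-4))*j = (-25 + (-9 - 4))*(497/64) = (-25 - 13)*(497/64) = -38*497/64 = -9443/32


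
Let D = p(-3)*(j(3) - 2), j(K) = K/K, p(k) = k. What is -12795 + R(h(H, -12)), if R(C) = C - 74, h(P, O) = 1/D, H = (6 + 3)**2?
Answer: -38606/3 ≈ -12869.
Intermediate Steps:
j(K) = 1
H = 81 (H = 9**2 = 81)
D = 3 (D = -3*(1 - 2) = -3*(-1) = 3)
h(P, O) = 1/3
R(C) = -74 + C
-12795 + R(h(H, -12)) = -12795 + (-74 + 1/3) = -12795 - 221/3 = -38606/3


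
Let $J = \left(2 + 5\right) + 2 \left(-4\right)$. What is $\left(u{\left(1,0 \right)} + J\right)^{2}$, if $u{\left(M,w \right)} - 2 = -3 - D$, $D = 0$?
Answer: $4$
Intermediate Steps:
$u{\left(M,w \right)} = -1$ ($u{\left(M,w \right)} = 2 - 3 = -1$)
$J = -1$ ($J = 7 - 8 = -1$)
$\left(u{\left(1,0 \right)} + J\right)^{2} = \left(-1 - 1\right)^{2} = \left(-2\right)^{2} = 4$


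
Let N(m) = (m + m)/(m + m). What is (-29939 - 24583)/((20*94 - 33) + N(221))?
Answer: -9087/308 ≈ -29.503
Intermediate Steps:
N(m) = 1 (N(m) = (2*m)/((2*m)) = (2*m)*(1/(2*m)) = 1)
(-29939 - 24583)/((20*94 - 33) + N(221)) = (-29939 - 24583)/((20*94 - 33) + 1) = -54522/((1880 - 33) + 1) = -54522/(1847 + 1) = -54522/1848 = -54522*1/1848 = -9087/308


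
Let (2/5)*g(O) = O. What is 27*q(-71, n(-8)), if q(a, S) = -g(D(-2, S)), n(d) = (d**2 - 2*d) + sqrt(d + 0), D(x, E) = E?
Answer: -5400 - 135*I*sqrt(2) ≈ -5400.0 - 190.92*I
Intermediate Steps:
g(O) = 5*O/2
n(d) = sqrt(d) + d**2 - 2*d (n(d) = (d**2 - 2*d) + sqrt(d) = sqrt(d) + d**2 - 2*d)
q(a, S) = -5*S/2
27*q(-71, n(-8)) = 27*(-5*(sqrt(-8) + (-8)**2 - 2*(-8))/2) = 27*(-5*(2*I*sqrt(2) + 64 + 16)/2) = 27*(-5*(80 + 2*I*sqrt(2))/2) = 27*(-200 - 5*I*sqrt(2)) = -5400 - 135*I*sqrt(2)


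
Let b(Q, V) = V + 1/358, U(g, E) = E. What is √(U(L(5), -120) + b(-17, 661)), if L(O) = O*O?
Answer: √69337082/358 ≈ 23.259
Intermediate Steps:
L(O) = O²
b(Q, V) = 1/358 + V (b(Q, V) = V + 1/358 = 1/358 + V)
√(U(L(5), -120) + b(-17, 661)) = √(-120 + (1/358 + 661)) = √(-120 + 236639/358) = √(193679/358) = √69337082/358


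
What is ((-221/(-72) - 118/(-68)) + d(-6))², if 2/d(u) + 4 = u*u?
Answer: 141967225/5992704 ≈ 23.690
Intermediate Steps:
d(u) = 2/(-4 + u²) (d(u) = 2/(-4 + u*u) = 2/(-4 + u²))
((-221/(-72) - 118/(-68)) + d(-6))² = ((-221/(-72) - 118/(-68)) + 2/(-4 + (-6)²))² = ((-221*(-1/72) - 118*(-1/68)) + 2/(-4 + 36))² = ((221/72 + 59/34) + 2/32)² = (5881/1224 + 2*(1/32))² = (5881/1224 + 1/16)² = (11915/2448)² = 141967225/5992704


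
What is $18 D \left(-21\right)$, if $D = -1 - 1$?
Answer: $756$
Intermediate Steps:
$D = -2$ ($D = -1 - 1 = -2$)
$18 D \left(-21\right) = 18 \left(-2\right) \left(-21\right) = \left(-36\right) \left(-21\right) = 756$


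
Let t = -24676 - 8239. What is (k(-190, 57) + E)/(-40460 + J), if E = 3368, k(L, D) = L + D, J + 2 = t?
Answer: -3235/73377 ≈ -0.044087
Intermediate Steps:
t = -32915
J = -32917 (J = -2 - 32915 = -32917)
k(L, D) = D + L
(k(-190, 57) + E)/(-40460 + J) = ((57 - 190) + 3368)/(-40460 - 32917) = (-133 + 3368)/(-73377) = 3235*(-1/73377) = -3235/73377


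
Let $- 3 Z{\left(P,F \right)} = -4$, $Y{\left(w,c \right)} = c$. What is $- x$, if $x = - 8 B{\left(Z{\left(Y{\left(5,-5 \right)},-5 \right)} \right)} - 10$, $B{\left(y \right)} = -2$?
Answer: $-6$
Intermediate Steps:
$Z{\left(P,F \right)} = \frac{4}{3}$ ($Z{\left(P,F \right)} = \left(- \frac{1}{3}\right) \left(-4\right) = \frac{4}{3}$)
$x = 6$ ($x = \left(-8\right) \left(-2\right) - 10 = 16 - 10 = 6$)
$- x = \left(-1\right) 6 = -6$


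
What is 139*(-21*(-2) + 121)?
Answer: 22657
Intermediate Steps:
139*(-21*(-2) + 121) = 139*(42 + 121) = 139*163 = 22657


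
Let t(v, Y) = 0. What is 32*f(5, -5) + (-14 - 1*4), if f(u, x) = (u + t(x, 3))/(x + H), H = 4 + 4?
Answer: 106/3 ≈ 35.333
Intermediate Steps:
H = 8
f(u, x) = u/(8 + x) (f(u, x) = (u + 0)/(x + 8) = u/(8 + x))
32*f(5, -5) + (-14 - 1*4) = 32*(5/(8 - 5)) + (-14 - 1*4) = 32*(5/3) + (-14 - 4) = 32*(5*(⅓)) - 18 = 32*(5/3) - 18 = 160/3 - 18 = 106/3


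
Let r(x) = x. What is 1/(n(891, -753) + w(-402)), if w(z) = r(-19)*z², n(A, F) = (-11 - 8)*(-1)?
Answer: -1/3070457 ≈ -3.2568e-7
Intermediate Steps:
n(A, F) = 19 (n(A, F) = -19*(-1) = 19)
w(z) = -19*z²
1/(n(891, -753) + w(-402)) = 1/(19 - 19*(-402)²) = 1/(19 - 19*161604) = 1/(19 - 3070476) = 1/(-3070457) = -1/3070457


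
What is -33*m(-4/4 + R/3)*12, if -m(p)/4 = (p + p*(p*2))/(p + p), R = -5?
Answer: -3432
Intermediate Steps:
m(p) = -2*(p + 2*p²)/p (m(p) = -4*(p + p*(p*2))/(p + p) = -4*(p + p*(2*p))/(2*p) = -4*(p + 2*p²)*1/(2*p) = -2*(p + 2*p²)/p)
-33*m(-4/4 + R/3)*12 = -33*(-2 - 4*(-4/4 - 5/3))*12 = -33*(-2 - 4*(-4*¼ - 5*⅓))*12 = -33*(-2 - 4*(-1 - 5/3))*12 = -33*(-2 - 4*(-8/3))*12 = -33*(-2 + 32/3)*12 = -33*26/3*12 = -286*12 = -3432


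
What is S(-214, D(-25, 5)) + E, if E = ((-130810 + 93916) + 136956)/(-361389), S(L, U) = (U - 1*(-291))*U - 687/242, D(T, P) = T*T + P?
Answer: 16914800820831/29152046 ≈ 5.8023e+5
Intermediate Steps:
D(T, P) = P + T² (D(T, P) = T² + P = P + T²)
S(L, U) = -687/242 + U*(291 + U) (S(L, U) = (U + 291)*U - 687*1/242 = (291 + U)*U - 687/242 = U*(291 + U) - 687/242 = -687/242 + U*(291 + U))
E = -33354/120463 (E = (-36894 + 136956)*(-1/361389) = 100062*(-1/361389) = -33354/120463 ≈ -0.27688)
S(-214, D(-25, 5)) + E = (-687/242 + (5 + (-25)²)² + 291*(5 + (-25)²)) - 33354/120463 = (-687/242 + (5 + 625)² + 291*(5 + 625)) - 33354/120463 = (-687/242 + 630² + 291*630) - 33354/120463 = (-687/242 + 396900 + 183330) - 33354/120463 = 140414973/242 - 33354/120463 = 16914800820831/29152046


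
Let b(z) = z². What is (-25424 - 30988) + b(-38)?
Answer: -54968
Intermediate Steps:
(-25424 - 30988) + b(-38) = (-25424 - 30988) + (-38)² = -56412 + 1444 = -54968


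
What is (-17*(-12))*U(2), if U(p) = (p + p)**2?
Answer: 3264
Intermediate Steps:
U(p) = 4*p**2 (U(p) = (2*p)**2 = 4*p**2)
(-17*(-12))*U(2) = (-17*(-12))*(4*2**2) = 204*(4*4) = 204*16 = 3264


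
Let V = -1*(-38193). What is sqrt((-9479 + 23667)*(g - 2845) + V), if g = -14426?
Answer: I*sqrt(245002755) ≈ 15653.0*I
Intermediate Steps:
V = 38193
sqrt((-9479 + 23667)*(g - 2845) + V) = sqrt((-9479 + 23667)*(-14426 - 2845) + 38193) = sqrt(14188*(-17271) + 38193) = sqrt(-245040948 + 38193) = sqrt(-245002755) = I*sqrt(245002755)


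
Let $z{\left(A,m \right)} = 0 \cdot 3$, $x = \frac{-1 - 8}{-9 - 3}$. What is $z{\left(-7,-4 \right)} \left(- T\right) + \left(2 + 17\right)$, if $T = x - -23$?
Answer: $19$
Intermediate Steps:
$x = \frac{3}{4}$ ($x = - \frac{9}{-12} = \left(-9\right) \left(- \frac{1}{12}\right) = \frac{3}{4} \approx 0.75$)
$T = \frac{95}{4}$ ($T = \frac{3}{4} - -23 = \frac{3}{4} + 23 = \frac{95}{4} \approx 23.75$)
$z{\left(A,m \right)} = 0$
$z{\left(-7,-4 \right)} \left(- T\right) + \left(2 + 17\right) = 0 \left(\left(-1\right) \frac{95}{4}\right) + \left(2 + 17\right) = 0 \left(- \frac{95}{4}\right) + 19 = 0 + 19 = 19$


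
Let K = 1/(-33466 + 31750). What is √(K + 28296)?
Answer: √20830496115/858 ≈ 168.21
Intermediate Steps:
K = -1/1716 (K = 1/(-1716) = -1/1716 ≈ -0.00058275)
√(K + 28296) = √(-1/1716 + 28296) = √(48555935/1716) = √20830496115/858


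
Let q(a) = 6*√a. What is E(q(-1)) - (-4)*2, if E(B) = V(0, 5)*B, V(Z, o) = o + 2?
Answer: 8 + 42*I ≈ 8.0 + 42.0*I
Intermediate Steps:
V(Z, o) = 2 + o
E(B) = 7*B (E(B) = (2 + 5)*B = 7*B)
E(q(-1)) - (-4)*2 = 7*(6*√(-1)) - (-4)*2 = 7*(6*I) - 1*(-8) = 42*I + 8 = 8 + 42*I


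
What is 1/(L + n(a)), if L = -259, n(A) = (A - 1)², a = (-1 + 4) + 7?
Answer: -1/178 ≈ -0.0056180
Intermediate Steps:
a = 10 (a = 3 + 7 = 10)
n(A) = (-1 + A)²
1/(L + n(a)) = 1/(-259 + (-1 + 10)²) = 1/(-259 + 9²) = 1/(-259 + 81) = 1/(-178) = -1/178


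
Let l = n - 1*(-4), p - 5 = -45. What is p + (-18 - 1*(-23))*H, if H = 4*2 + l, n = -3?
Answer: 5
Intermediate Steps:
p = -40 (p = 5 - 45 = -40)
l = 1 (l = -3 - 1*(-4) = -3 + 4 = 1)
H = 9 (H = 4*2 + 1 = 8 + 1 = 9)
p + (-18 - 1*(-23))*H = -40 + (-18 - 1*(-23))*9 = -40 + (-18 + 23)*9 = -40 + 5*9 = -40 + 45 = 5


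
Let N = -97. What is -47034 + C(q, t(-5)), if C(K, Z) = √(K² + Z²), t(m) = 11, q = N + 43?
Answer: -47034 + √3037 ≈ -46979.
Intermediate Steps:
q = -54 (q = -97 + 43 = -54)
-47034 + C(q, t(-5)) = -47034 + √((-54)² + 11²) = -47034 + √(2916 + 121) = -47034 + √3037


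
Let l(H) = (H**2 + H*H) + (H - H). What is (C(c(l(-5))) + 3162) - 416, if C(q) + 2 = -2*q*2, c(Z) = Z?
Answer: 2544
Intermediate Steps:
l(H) = 2*H**2 (l(H) = (H**2 + H**2) + 0 = 2*H**2 + 0 = 2*H**2)
C(q) = -2 - 4*q (C(q) = -2 - 2*q*2 = -2 - 4*q)
(C(c(l(-5))) + 3162) - 416 = ((-2 - 8*(-5)**2) + 3162) - 416 = ((-2 - 8*25) + 3162) - 416 = ((-2 - 4*50) + 3162) - 416 = ((-2 - 200) + 3162) - 416 = (-202 + 3162) - 416 = 2960 - 416 = 2544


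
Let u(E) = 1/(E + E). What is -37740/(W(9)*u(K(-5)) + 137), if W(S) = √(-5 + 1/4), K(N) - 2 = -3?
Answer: -82726080/300323 - 150960*I*√19/300323 ≈ -275.46 - 2.191*I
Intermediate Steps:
K(N) = -1 (K(N) = 2 - 3 = -1)
W(S) = I*√19/2 (W(S) = √(-5 + ¼) = √(-19/4) = I*√19/2)
u(E) = 1/(2*E)
-37740/(W(9)*u(K(-5)) + 137) = -37740/((I*√19/2)*((½)/(-1)) + 137) = -37740/((I*√19/2)*((½)*(-1)) + 137) = -37740/((I*√19/2)*(-½) + 137) = -37740/(-I*√19/4 + 137) = -37740/(137 - I*√19/4)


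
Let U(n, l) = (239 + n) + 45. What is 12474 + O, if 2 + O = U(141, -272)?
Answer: 12897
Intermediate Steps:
U(n, l) = 284 + n
O = 423 (O = -2 + (284 + 141) = -2 + 425 = 423)
12474 + O = 12474 + 423 = 12897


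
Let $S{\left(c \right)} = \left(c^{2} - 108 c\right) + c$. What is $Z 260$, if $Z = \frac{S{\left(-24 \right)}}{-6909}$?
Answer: $- \frac{272480}{2303} \approx -118.32$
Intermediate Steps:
$S{\left(c \right)} = c^{2} - 107 c$
$Z = - \frac{1048}{2303}$ ($Z = \frac{\left(-24\right) \left(-107 - 24\right)}{-6909} = \left(-24\right) \left(-131\right) \left(- \frac{1}{6909}\right) = 3144 \left(- \frac{1}{6909}\right) = - \frac{1048}{2303} \approx -0.45506$)
$Z 260 = \left(- \frac{1048}{2303}\right) 260 = - \frac{272480}{2303}$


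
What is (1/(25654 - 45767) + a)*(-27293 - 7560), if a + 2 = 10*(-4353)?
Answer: 30515861904801/20113 ≈ 1.5172e+9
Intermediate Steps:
a = -43532 (a = -2 + 10*(-4353) = -2 - 43530 = -43532)
(1/(25654 - 45767) + a)*(-27293 - 7560) = (1/(25654 - 45767) - 43532)*(-27293 - 7560) = (1/(-20113) - 43532)*(-34853) = (-1/20113 - 43532)*(-34853) = -875559117/20113*(-34853) = 30515861904801/20113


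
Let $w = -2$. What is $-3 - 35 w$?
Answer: $67$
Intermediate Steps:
$-3 - 35 w = -3 - -70 = -3 + 70 = 67$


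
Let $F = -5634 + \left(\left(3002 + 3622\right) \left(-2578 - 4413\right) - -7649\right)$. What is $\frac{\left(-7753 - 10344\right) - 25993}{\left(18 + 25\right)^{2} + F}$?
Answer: $\frac{4409}{4630452} \approx 0.00095217$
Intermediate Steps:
$F = -46306369$ ($F = -5634 + \left(6624 \left(-6991\right) + 7649\right) = -5634 + \left(-46308384 + 7649\right) = -5634 - 46300735 = -46306369$)
$\frac{\left(-7753 - 10344\right) - 25993}{\left(18 + 25\right)^{2} + F} = \frac{\left(-7753 - 10344\right) - 25993}{\left(18 + 25\right)^{2} - 46306369} = \frac{\left(-7753 - 10344\right) - 25993}{43^{2} - 46306369} = \frac{-18097 - 25993}{1849 - 46306369} = - \frac{44090}{-46304520} = \left(-44090\right) \left(- \frac{1}{46304520}\right) = \frac{4409}{4630452}$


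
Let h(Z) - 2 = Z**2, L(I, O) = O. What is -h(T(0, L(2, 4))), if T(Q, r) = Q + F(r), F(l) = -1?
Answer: -3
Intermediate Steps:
T(Q, r) = -1 + Q (T(Q, r) = Q - 1 = -1 + Q)
h(Z) = 2 + Z**2
-h(T(0, L(2, 4))) = -(2 + (-1 + 0)**2) = -(2 + (-1)**2) = -(2 + 1) = -1*3 = -3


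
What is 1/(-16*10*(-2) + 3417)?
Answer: 1/3737 ≈ 0.00026759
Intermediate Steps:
1/(-16*10*(-2) + 3417) = 1/(-160*(-2) + 3417) = 1/(320 + 3417) = 1/3737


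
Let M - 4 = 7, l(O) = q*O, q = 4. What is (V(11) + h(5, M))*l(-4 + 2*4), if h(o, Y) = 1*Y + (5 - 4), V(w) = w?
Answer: 368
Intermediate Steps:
l(O) = 4*O
M = 11 (M = 4 + 7 = 11)
h(o, Y) = 1 + Y (h(o, Y) = Y + 1 = 1 + Y)
(V(11) + h(5, M))*l(-4 + 2*4) = (11 + (1 + 11))*(4*(-4 + 2*4)) = (11 + 12)*(4*(-4 + 8)) = 23*(4*4) = 23*16 = 368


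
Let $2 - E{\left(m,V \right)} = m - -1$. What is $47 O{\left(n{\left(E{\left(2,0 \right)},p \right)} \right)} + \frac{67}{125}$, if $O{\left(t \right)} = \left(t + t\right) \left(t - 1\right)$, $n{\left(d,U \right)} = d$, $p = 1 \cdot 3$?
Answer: $\frac{23567}{125} \approx 188.54$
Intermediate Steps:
$E{\left(m,V \right)} = 1 - m$ ($E{\left(m,V \right)} = 2 - \left(m - -1\right) = 2 - \left(m + 1\right) = 2 - \left(1 + m\right) = 1 - m$)
$p = 3$
$O{\left(t \right)} = 2 t \left(-1 + t\right)$
$47 O{\left(n{\left(E{\left(2,0 \right)},p \right)} \right)} + \frac{67}{125} = 47 \cdot 2 \left(1 - 2\right) \left(-1 + \left(1 - 2\right)\right) + \frac{67}{125} = 47 \cdot 2 \left(1 - 2\right) \left(-1 + \left(1 - 2\right)\right) + 67 \cdot \frac{1}{125} = 47 \cdot 2 \left(-1\right) \left(-1 - 1\right) + \frac{67}{125} = 47 \cdot 2 \left(-1\right) \left(-2\right) + \frac{67}{125} = 47 \cdot 4 + \frac{67}{125} = 188 + \frac{67}{125} = \frac{23567}{125}$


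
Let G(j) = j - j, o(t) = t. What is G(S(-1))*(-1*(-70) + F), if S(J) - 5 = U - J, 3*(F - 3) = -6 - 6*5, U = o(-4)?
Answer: 0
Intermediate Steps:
U = -4
F = -9 (F = 3 + (-6 - 6*5)/3 = 3 + (-6 - 30)/3 = 3 + (1/3)*(-36) = 3 - 12 = -9)
S(J) = 1 - J (S(J) = 5 + (-4 - J) = 1 - J)
G(j) = 0
G(S(-1))*(-1*(-70) + F) = 0*(-1*(-70) - 9) = 0*(70 - 9) = 0*61 = 0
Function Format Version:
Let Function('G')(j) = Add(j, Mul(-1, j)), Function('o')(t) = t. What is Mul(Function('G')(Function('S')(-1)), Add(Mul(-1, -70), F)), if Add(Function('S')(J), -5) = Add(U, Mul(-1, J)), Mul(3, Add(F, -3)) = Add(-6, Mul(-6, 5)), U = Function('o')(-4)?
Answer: 0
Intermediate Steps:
U = -4
F = -9 (F = Add(3, Mul(Rational(1, 3), Add(-6, Mul(-6, 5)))) = Add(3, Mul(Rational(1, 3), Add(-6, -30))) = Add(3, Mul(Rational(1, 3), -36)) = Add(3, -12) = -9)
Function('S')(J) = Add(1, Mul(-1, J)) (Function('S')(J) = Add(5, Add(-4, Mul(-1, J))) = Add(1, Mul(-1, J)))
Function('G')(j) = 0
Mul(Function('G')(Function('S')(-1)), Add(Mul(-1, -70), F)) = Mul(0, Add(Mul(-1, -70), -9)) = Mul(0, Add(70, -9)) = Mul(0, 61) = 0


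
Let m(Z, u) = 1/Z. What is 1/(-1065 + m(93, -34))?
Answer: -93/99044 ≈ -0.00093898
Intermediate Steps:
1/(-1065 + m(93, -34)) = 1/(-1065 + 1/93) = 1/(-99044/93) = -93/99044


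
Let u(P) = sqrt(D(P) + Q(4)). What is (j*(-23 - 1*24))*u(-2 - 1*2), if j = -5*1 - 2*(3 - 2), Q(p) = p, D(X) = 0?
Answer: 658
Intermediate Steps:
j = -7 (j = -5 - 2*1 = -5 - 2 = -7)
u(P) = 2 (u(P) = sqrt(0 + 4) = sqrt(4) = 2)
(j*(-23 - 1*24))*u(-2 - 1*2) = -7*(-23 - 1*24)*2 = -7*(-23 - 24)*2 = -7*(-47)*2 = 329*2 = 658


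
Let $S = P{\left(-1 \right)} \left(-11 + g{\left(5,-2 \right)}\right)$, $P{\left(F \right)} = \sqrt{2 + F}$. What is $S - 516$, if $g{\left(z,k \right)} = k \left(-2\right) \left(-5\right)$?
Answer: $-547$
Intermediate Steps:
$g{\left(z,k \right)} = 10 k$ ($g{\left(z,k \right)} = - 2 k \left(-5\right) = 10 k$)
$S = -31$ ($S = \sqrt{2 - 1} \left(-11 + 10 \left(-2\right)\right) = \sqrt{1} \left(-11 - 20\right) = 1 \left(-31\right) = -31$)
$S - 516 = -31 - 516 = -547$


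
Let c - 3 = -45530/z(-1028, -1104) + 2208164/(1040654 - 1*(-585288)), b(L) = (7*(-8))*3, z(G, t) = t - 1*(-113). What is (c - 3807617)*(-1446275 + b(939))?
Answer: 4437082994846851816366/805654261 ≈ 5.5074e+12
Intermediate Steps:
z(G, t) = 113 + t (z(G, t) = t + 113 = 113 + t)
b(L) = -168 (b(L) = -56*3 = -168)
c = 40525677675/805654261 (c = 3 + (-45530/(113 - 1104) + 2208164/(1040654 - 1*(-585288))) = 3 + (-45530/(-991) + 2208164/(1040654 + 585288)) = 3 + (-45530*(-1/991) + 2208164/1625942) = 3 + (45530/991 + 2208164*(1/1625942)) = 3 + (45530/991 + 1104082/812971) = 3 + 38108714892/805654261 = 40525677675/805654261 ≈ 50.302)
(c - 3807617)*(-1446275 + b(939)) = (40525677675/805654261 - 3807617)*(-1446275 - 168) = -3067582334628362/805654261*(-1446443) = 4437082994846851816366/805654261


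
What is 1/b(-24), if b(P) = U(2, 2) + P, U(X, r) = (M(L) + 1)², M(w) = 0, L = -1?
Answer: -1/23 ≈ -0.043478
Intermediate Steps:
U(X, r) = 1 (U(X, r) = (0 + 1)² = 1² = 1)
b(P) = 1 + P
1/b(-24) = 1/(1 - 24) = 1/(-23) = -1/23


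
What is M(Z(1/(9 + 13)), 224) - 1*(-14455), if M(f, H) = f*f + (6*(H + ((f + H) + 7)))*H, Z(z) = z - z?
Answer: 625975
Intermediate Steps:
Z(z) = 0
M(f, H) = f**2 + H*(42 + 6*f + 12*H) (M(f, H) = f**2 + (6*(H + ((H + f) + 7)))*H = f**2 + (6*(H + (7 + H + f)))*H = f**2 + (6*(7 + f + 2*H))*H = f**2 + (42 + 6*f + 12*H)*H = f**2 + H*(42 + 6*f + 12*H))
M(Z(1/(9 + 13)), 224) - 1*(-14455) = (0**2 + 12*224**2 + 42*224 + 6*224*0) - 1*(-14455) = (0 + 12*50176 + 9408 + 0) + 14455 = (0 + 602112 + 9408 + 0) + 14455 = 611520 + 14455 = 625975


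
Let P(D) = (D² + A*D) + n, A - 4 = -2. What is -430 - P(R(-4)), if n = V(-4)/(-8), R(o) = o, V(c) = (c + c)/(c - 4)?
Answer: -3503/8 ≈ -437.88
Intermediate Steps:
A = 2 (A = 4 - 2 = 2)
V(c) = 2*c/(-4 + c) (V(c) = (2*c)/(-4 + c) = 2*c/(-4 + c))
n = -⅛ (n = (2*(-4)/(-4 - 4))/(-8) = (2*(-4)/(-8))*(-⅛) = (2*(-4)*(-⅛))*(-⅛) = 1*(-⅛) = -⅛ ≈ -0.12500)
P(D) = -⅛ + D² + 2*D (P(D) = (D² + 2*D) - ⅛ = -⅛ + D² + 2*D)
-430 - P(R(-4)) = -430 - (-⅛ + (-4)² + 2*(-4)) = -430 - (-⅛ + 16 - 8) = -430 - 1*63/8 = -430 - 63/8 = -3503/8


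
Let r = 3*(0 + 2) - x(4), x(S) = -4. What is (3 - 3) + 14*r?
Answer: 140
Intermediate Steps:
r = 10 (r = 3*(0 + 2) - 1*(-4) = 3*2 + 4 = 6 + 4 = 10)
(3 - 3) + 14*r = (3 - 3) + 14*10 = 0 + 140 = 140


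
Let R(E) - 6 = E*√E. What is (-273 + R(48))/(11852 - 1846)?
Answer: -267/10006 + 96*√3/5003 ≈ 0.0065514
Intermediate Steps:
R(E) = 6 + E^(3/2) (R(E) = 6 + E*√E = 6 + E^(3/2))
(-273 + R(48))/(11852 - 1846) = (-273 + (6 + 48^(3/2)))/(11852 - 1846) = (-273 + (6 + 192*√3))/10006 = (-267 + 192*√3)*(1/10006) = -267/10006 + 96*√3/5003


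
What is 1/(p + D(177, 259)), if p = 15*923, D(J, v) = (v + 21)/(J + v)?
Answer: 109/1509175 ≈ 7.2225e-5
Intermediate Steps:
D(J, v) = (21 + v)/(J + v)
p = 13845
1/(p + D(177, 259)) = 1/(13845 + (21 + 259)/(177 + 259)) = 1/(13845 + 280/436) = 1/(13845 + (1/436)*280) = 1/(13845 + 70/109) = 1/(1509175/109) = 109/1509175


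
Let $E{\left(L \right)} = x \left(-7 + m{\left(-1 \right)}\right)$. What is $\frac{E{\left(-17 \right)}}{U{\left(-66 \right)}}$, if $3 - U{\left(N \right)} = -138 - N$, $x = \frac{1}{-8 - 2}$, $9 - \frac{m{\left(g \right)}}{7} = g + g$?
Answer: $- \frac{7}{75} \approx -0.093333$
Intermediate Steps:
$m{\left(g \right)} = 63 - 14 g$ ($m{\left(g \right)} = 63 - 7 \left(g + g\right) = 63 - 7 \cdot 2 g = 63 - 14 g$)
$x = - \frac{1}{10}$ ($x = \frac{1}{-10} = - \frac{1}{10} \approx -0.1$)
$U{\left(N \right)} = 141 + N$ ($U{\left(N \right)} = 3 - \left(-138 - N\right) = 3 + \left(138 + N\right) = 141 + N$)
$E{\left(L \right)} = -7$ ($E{\left(L \right)} = - \frac{-7 + \left(63 - -14\right)}{10} = - \frac{-7 + \left(63 + 14\right)}{10} = - \frac{-7 + 77}{10} = \left(- \frac{1}{10}\right) 70 = -7$)
$\frac{E{\left(-17 \right)}}{U{\left(-66 \right)}} = - \frac{7}{141 - 66} = - \frac{7}{75}$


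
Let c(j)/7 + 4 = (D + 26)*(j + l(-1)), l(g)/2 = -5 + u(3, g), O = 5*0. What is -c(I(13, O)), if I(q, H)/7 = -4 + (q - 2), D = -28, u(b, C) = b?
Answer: 658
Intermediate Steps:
O = 0
I(q, H) = -42 + 7*q (I(q, H) = 7*(-4 + (q - 2)) = 7*(-4 + (-2 + q)) = 7*(-6 + q) = -42 + 7*q)
l(g) = -4 (l(g) = 2*(-5 + 3) = 2*(-2) = -4)
c(j) = 28 - 14*j (c(j) = -28 + 7*((-28 + 26)*(j - 4)) = -28 + 7*(-2*(-4 + j)) = -28 + 7*(8 - 2*j) = -28 + (56 - 14*j) = 28 - 14*j)
-c(I(13, O)) = -(28 - 14*(-42 + 7*13)) = -(28 - 14*(-42 + 91)) = -(28 - 14*49) = -(28 - 686) = -1*(-658) = 658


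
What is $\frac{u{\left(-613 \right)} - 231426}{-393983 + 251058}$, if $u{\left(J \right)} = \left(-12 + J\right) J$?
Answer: $- \frac{151699}{142925} \approx -1.0614$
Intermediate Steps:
$u{\left(J \right)} = J \left(-12 + J\right)$
$\frac{u{\left(-613 \right)} - 231426}{-393983 + 251058} = \frac{- 613 \left(-12 - 613\right) - 231426}{-393983 + 251058} = \frac{\left(-613\right) \left(-625\right) - 231426}{-142925} = \left(383125 - 231426\right) \left(- \frac{1}{142925}\right) = 151699 \left(- \frac{1}{142925}\right) = - \frac{151699}{142925}$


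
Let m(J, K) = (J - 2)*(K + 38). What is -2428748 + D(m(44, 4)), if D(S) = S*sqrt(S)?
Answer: -2354660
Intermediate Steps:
m(J, K) = (-2 + J)*(38 + K)
D(S) = S**(3/2)
-2428748 + D(m(44, 4)) = -2428748 + (-76 - 2*4 + 38*44 + 44*4)**(3/2) = -2428748 + (-76 - 8 + 1672 + 176)**(3/2) = -2428748 + 1764**(3/2) = -2428748 + 74088 = -2354660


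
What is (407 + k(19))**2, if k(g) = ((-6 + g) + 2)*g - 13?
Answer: 461041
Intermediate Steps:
k(g) = -13 + g*(-4 + g) (k(g) = (-4 + g)*g - 13 = g*(-4 + g) - 13 = -13 + g*(-4 + g))
(407 + k(19))**2 = (407 + (-13 + 19**2 - 4*19))**2 = (407 + (-13 + 361 - 76))**2 = (407 + 272)**2 = 679**2 = 461041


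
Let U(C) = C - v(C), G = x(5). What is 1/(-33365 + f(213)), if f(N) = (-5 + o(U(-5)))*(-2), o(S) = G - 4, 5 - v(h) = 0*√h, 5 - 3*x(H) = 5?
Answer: -1/33347 ≈ -2.9988e-5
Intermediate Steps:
x(H) = 0 (x(H) = 5/3 - ⅓*5 = 5/3 - 5/3 = 0)
G = 0
v(h) = 5 (v(h) = 5 - 0*√h = 5 - 1*0 = 5 + 0 = 5)
U(C) = -5 + C (U(C) = C - 1*5 = C - 5 = -5 + C)
o(S) = -4 (o(S) = 0 - 4 = -4)
f(N) = 18 (f(N) = (-5 - 4)*(-2) = -9*(-2) = 18)
1/(-33365 + f(213)) = 1/(-33365 + 18) = 1/(-33347) = -1/33347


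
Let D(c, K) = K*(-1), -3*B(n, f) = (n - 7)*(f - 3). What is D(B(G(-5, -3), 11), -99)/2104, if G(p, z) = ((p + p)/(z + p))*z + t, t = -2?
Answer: 99/2104 ≈ 0.047053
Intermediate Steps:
G(p, z) = -2 + 2*p*z/(p + z) (G(p, z) = ((p + p)/(z + p))*z - 2 = ((2*p)/(p + z))*z - 2 = (2*p/(p + z))*z - 2 = 2*p*z/(p + z) - 2 = -2 + 2*p*z/(p + z))
B(n, f) = -(-7 + n)*(-3 + f)/3 (B(n, f) = -(n - 7)*(f - 3)/3 = -(-7 + n)*(-3 + f)/3)
D(c, K) = -K
D(B(G(-5, -3), 11), -99)/2104 = -1*(-99)/2104 = 99*(1/2104) = 99/2104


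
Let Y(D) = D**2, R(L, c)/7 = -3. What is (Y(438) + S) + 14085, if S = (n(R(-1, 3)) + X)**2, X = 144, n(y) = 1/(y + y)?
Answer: 399824965/1764 ≈ 2.2666e+5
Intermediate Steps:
R(L, c) = -21 (R(L, c) = 7*(-3) = -21)
n(y) = 1/(2*y)
S = 36566209/1764 (S = ((1/2)/(-21) + 144)**2 = ((1/2)*(-1/21) + 144)**2 = (-1/42 + 144)**2 = (6047/42)**2 = 36566209/1764 ≈ 20729.)
(Y(438) + S) + 14085 = (438**2 + 36566209/1764) + 14085 = (191844 + 36566209/1764) + 14085 = 374979025/1764 + 14085 = 399824965/1764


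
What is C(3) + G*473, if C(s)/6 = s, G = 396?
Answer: 187326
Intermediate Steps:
C(s) = 6*s
C(3) + G*473 = 6*3 + 396*473 = 18 + 187308 = 187326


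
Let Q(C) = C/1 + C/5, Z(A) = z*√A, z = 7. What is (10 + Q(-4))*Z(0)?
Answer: 0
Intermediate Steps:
Z(A) = 7*√A
Q(C) = 6*C/5 (Q(C) = C*1 + C*(⅕) = C + C/5 = 6*C/5)
(10 + Q(-4))*Z(0) = (10 + (6/5)*(-4))*(7*√0) = (10 - 24/5)*(7*0) = (26/5)*0 = 0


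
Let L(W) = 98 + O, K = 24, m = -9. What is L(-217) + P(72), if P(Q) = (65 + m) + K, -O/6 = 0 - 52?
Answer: 490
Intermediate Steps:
O = 312 (O = -6*(0 - 52) = -6*(-52) = 312)
P(Q) = 80 (P(Q) = (65 - 9) + 24 = 56 + 24 = 80)
L(W) = 410 (L(W) = 98 + 312 = 410)
L(-217) + P(72) = 410 + 80 = 490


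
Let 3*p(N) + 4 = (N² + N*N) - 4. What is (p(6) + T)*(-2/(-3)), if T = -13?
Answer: 50/9 ≈ 5.5556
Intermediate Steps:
p(N) = -8/3 + 2*N²/3 (p(N) = -4/3 + ((N² + N*N) - 4)/3 = -4/3 + ((N² + N²) - 4)/3 = -4/3 + (2*N² - 4)/3 = -4/3 + (-4 + 2*N²)/3 = -4/3 + (-4/3 + 2*N²/3) = -8/3 + 2*N²/3)
(p(6) + T)*(-2/(-3)) = ((-8/3 + (⅔)*6²) - 13)*(-2/(-3)) = ((-8/3 + (⅔)*36) - 13)*(-2*(-⅓)) = ((-8/3 + 24) - 13)*(⅔) = (64/3 - 13)*(⅔) = (25/3)*(⅔) = 50/9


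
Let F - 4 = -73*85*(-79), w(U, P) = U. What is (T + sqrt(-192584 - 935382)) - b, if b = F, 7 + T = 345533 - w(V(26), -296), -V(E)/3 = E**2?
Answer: -142645 + I*sqrt(1127966) ≈ -1.4265e+5 + 1062.1*I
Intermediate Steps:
V(E) = -3*E**2
T = 347554 (T = -7 + (345533 - (-3)*26**2) = -7 + (345533 - (-3)*676) = -7 + (345533 - 1*(-2028)) = -7 + (345533 + 2028) = -7 + 347561 = 347554)
F = 490199 (F = 4 - 73*85*(-79) = 4 - 6205*(-79) = 4 + 490195 = 490199)
b = 490199
(T + sqrt(-192584 - 935382)) - b = (347554 + sqrt(-192584 - 935382)) - 1*490199 = (347554 + sqrt(-1127966)) - 490199 = (347554 + I*sqrt(1127966)) - 490199 = -142645 + I*sqrt(1127966)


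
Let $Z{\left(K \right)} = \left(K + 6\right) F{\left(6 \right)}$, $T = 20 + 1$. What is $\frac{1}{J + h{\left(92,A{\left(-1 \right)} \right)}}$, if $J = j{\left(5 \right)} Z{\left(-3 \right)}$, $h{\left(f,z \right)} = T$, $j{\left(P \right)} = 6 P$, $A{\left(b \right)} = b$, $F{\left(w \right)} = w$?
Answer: $\frac{1}{561} \approx 0.0017825$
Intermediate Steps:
$T = 21$
$Z{\left(K \right)} = 36 + 6 K$ ($Z{\left(K \right)} = \left(K + 6\right) 6 = \left(6 + K\right) 6 = 36 + 6 K$)
$h{\left(f,z \right)} = 21$
$J = 540$ ($J = 6 \cdot 5 \left(36 + 6 \left(-3\right)\right) = 30 \left(36 - 18\right) = 30 \cdot 18 = 540$)
$\frac{1}{J + h{\left(92,A{\left(-1 \right)} \right)}} = \frac{1}{540 + 21} = \frac{1}{561}$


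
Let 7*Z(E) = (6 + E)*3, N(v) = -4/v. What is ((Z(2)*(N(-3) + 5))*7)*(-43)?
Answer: -6536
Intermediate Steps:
Z(E) = 18/7 + 3*E/7 (Z(E) = ((6 + E)*3)/7 = (18 + 3*E)/7 = 18/7 + 3*E/7)
((Z(2)*(N(-3) + 5))*7)*(-43) = (((18/7 + (3/7)*2)*(-4/(-3) + 5))*7)*(-43) = (((18/7 + 6/7)*(-4*(-⅓) + 5))*7)*(-43) = ((24*(4/3 + 5)/7)*7)*(-43) = (((24/7)*(19/3))*7)*(-43) = ((152/7)*7)*(-43) = 152*(-43) = -6536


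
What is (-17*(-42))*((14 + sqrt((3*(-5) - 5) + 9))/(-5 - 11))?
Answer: -2499/4 - 357*I*sqrt(11)/8 ≈ -624.75 - 148.0*I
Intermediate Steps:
(-17*(-42))*((14 + sqrt((3*(-5) - 5) + 9))/(-5 - 11)) = 714*((14 + sqrt((-15 - 5) + 9))/(-16)) = 714*((14 + sqrt(-20 + 9))*(-1/16)) = 714*((14 + sqrt(-11))*(-1/16)) = 714*((14 + I*sqrt(11))*(-1/16)) = 714*(-7/8 - I*sqrt(11)/16) = -2499/4 - 357*I*sqrt(11)/8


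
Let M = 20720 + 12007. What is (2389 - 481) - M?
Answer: -30819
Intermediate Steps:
M = 32727
(2389 - 481) - M = (2389 - 481) - 1*32727 = 1908 - 32727 = -30819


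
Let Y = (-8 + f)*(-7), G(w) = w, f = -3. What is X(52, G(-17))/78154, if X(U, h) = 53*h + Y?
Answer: -412/39077 ≈ -0.010543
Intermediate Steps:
Y = 77 (Y = (-8 - 3)*(-7) = -11*(-7) = 77)
X(U, h) = 77 + 53*h (X(U, h) = 53*h + 77 = 77 + 53*h)
X(52, G(-17))/78154 = (77 + 53*(-17))/78154 = (77 - 901)*(1/78154) = -824*1/78154 = -412/39077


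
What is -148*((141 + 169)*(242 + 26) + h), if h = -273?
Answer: -12255436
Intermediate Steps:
-148*((141 + 169)*(242 + 26) + h) = -148*((141 + 169)*(242 + 26) - 273) = -148*(310*268 - 273) = -148*(83080 - 273) = -148*82807 = -12255436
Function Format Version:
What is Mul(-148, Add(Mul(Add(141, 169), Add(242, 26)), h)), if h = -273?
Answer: -12255436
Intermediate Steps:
Mul(-148, Add(Mul(Add(141, 169), Add(242, 26)), h)) = Mul(-148, Add(Mul(Add(141, 169), Add(242, 26)), -273)) = Mul(-148, Add(Mul(310, 268), -273)) = Mul(-148, Add(83080, -273)) = Mul(-148, 82807) = -12255436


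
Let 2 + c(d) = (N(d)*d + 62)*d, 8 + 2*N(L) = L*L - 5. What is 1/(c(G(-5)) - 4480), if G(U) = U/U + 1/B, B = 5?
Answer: -625/2759952 ≈ -0.00022645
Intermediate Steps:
N(L) = -13/2 + L²/2 (N(L) = -4 + (L*L - 5)/2 = -4 + (L² - 5)/2 = -4 + (-5 + L²)/2 = -4 + (-5/2 + L²/2) = -13/2 + L²/2)
G(U) = 6/5 (G(U) = U/U + 1/5 = 1 + 1*(⅕) = 1 + ⅕ = 6/5)
c(d) = -2 + d*(62 + d*(-13/2 + d²/2)) (c(d) = -2 + ((-13/2 + d²/2)*d + 62)*d = -2 + (d*(-13/2 + d²/2) + 62)*d = -2 + (62 + d*(-13/2 + d²/2))*d = -2 + d*(62 + d*(-13/2 + d²/2)))
1/(c(G(-5)) - 4480) = 1/((-2 + 62*(6/5) + (6/5)²*(-13 + (6/5)²)/2) - 4480) = 1/((-2 + 372/5 + (½)*(36/25)*(-13 + 36/25)) - 4480) = 1/((-2 + 372/5 + (½)*(36/25)*(-289/25)) - 4480) = 1/((-2 + 372/5 - 5202/625) - 4480) = 1/(40048/625 - 4480) = 1/(-2759952/625) = -625/2759952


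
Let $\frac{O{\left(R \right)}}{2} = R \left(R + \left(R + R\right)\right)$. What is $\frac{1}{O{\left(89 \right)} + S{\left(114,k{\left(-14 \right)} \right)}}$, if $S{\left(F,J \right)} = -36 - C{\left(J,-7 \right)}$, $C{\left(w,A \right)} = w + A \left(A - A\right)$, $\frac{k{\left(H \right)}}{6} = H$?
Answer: $\frac{1}{47574} \approx 2.102 \cdot 10^{-5}$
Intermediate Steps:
$k{\left(H \right)} = 6 H$
$C{\left(w,A \right)} = w$ ($C{\left(w,A \right)} = w + A 0 = w + 0 = w$)
$O{\left(R \right)} = 6 R^{2}$ ($O{\left(R \right)} = 2 R \left(R + \left(R + R\right)\right) = 2 R \left(R + 2 R\right) = 2 R 3 R = 2 \cdot 3 R^{2} = 6 R^{2}$)
$S{\left(F,J \right)} = -36 - J$
$\frac{1}{O{\left(89 \right)} + S{\left(114,k{\left(-14 \right)} \right)}} = \frac{1}{6 \cdot 89^{2} - \left(36 + 6 \left(-14\right)\right)} = \frac{1}{6 \cdot 7921 - -48} = \frac{1}{47526 + \left(-36 + 84\right)} = \frac{1}{47526 + 48} = \frac{1}{47574}$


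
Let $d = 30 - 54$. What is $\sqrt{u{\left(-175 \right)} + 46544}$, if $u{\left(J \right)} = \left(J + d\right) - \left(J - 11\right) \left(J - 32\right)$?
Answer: $\sqrt{7843} \approx 88.561$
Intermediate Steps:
$d = -24$
$u{\left(J \right)} = -24 + J - \left(-32 + J\right) \left(-11 + J\right)$ ($u{\left(J \right)} = \left(J - 24\right) - \left(J - 11\right) \left(J - 32\right) = \left(-24 + J\right) - \left(-11 + J\right) \left(-32 + J\right) = \left(-24 + J\right) - \left(-32 + J\right) \left(-11 + J\right) = -24 + J - \left(-32 + J\right) \left(-11 + J\right)$)
$\sqrt{u{\left(-175 \right)} + 46544} = \sqrt{\left(-376 - \left(-175\right)^{2} + 44 \left(-175\right)\right) + 46544} = \sqrt{\left(-376 - 30625 - 7700\right) + 46544} = \sqrt{-38701 + 46544} = \sqrt{7843}$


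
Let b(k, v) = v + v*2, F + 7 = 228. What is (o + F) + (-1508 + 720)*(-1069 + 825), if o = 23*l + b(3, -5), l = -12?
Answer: 192202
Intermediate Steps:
F = 221 (F = -7 + 228 = 221)
b(k, v) = 3*v (b(k, v) = v + 2*v = 3*v)
o = -291 (o = 23*(-12) + 3*(-5) = -276 - 15 = -291)
(o + F) + (-1508 + 720)*(-1069 + 825) = (-291 + 221) + (-1508 + 720)*(-1069 + 825) = -70 - 788*(-244) = -70 + 192272 = 192202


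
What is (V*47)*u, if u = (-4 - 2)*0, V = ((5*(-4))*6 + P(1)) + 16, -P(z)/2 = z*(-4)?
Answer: 0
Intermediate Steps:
P(z) = 8*z (P(z) = -2*z*(-4) = -(-8)*z = 8*z)
V = -96 (V = ((5*(-4))*6 + 8*1) + 16 = (-20*6 + 8) + 16 = (-120 + 8) + 16 = -112 + 16 = -96)
u = 0 (u = -6*0 = 0)
(V*47)*u = -96*47*0 = -4512*0 = 0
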